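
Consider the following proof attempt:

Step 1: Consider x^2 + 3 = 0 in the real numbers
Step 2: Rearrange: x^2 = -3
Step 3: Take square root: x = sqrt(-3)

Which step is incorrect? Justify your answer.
Step 3: Take square root: x = sqrt(-3)

Step 3 takes the square root of -3, which is negative. In the real number system, the square root of a negative number is undefined. The equation x^2 + 3 = 0 has no real solutions. Square roots of negative numbers only exist in the complex numbers.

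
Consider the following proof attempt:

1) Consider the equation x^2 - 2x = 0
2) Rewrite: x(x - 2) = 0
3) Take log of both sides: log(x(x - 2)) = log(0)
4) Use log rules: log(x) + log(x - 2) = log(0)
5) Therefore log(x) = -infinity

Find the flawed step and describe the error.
Step 3: Take log of both sides: log(x(x - 2)) = log(0)

Step 3 takes the logarithm of both sides, resulting in log(0) on the right side. The logarithm is only defined for positive numbers; log(0) is undefined (approaches negative infinity). This operation is invalid.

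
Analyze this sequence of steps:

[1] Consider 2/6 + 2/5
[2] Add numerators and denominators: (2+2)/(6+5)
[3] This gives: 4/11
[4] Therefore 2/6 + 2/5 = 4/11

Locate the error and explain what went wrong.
Step 2: Add numerators and denominators: (2+2)/(6+5)

Step 2 incorrectly adds fractions by separately adding numerators and denominators. This is wrong. The correct method requires a common denominator: 2/6 + 2/5 = (2×5 + 2×6)/(6×5) = 22/30 = 11/15. The method used gives 4/11, which is different.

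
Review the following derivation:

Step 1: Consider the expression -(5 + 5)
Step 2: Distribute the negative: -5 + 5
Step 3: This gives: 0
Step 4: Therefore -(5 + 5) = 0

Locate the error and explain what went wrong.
Step 2: Distribute the negative: -5 + 5

Step 2 incorrectly distributes the negative sign. The correct distribution is -(5 + 5) = -5 - 5 = -10. The negative must be applied to both terms, not just the first. The error treats -(5 + 5) as -5 + 5, which equals 0 instead of -10.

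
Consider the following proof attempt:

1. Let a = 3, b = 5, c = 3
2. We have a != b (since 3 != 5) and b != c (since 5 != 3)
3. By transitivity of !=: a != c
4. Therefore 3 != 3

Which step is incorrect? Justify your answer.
Step 3: By transitivity of !=: a != c

Step 3 incorrectly applies transitivity to the '!=' relation. Transitivity states: if a R b and b R c, then a R c. However, '!=' is not transitive. Counterexample: 3 != 5 and 5 != 3, but 3 = 3 (both equal 3). Transitivity holds for relations like <, <=, =, but not for !=.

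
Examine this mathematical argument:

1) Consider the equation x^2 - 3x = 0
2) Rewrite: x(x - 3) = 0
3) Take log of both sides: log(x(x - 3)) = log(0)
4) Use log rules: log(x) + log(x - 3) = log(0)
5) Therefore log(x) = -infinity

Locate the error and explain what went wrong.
Step 3: Take log of both sides: log(x(x - 3)) = log(0)

Step 3 takes the logarithm of both sides, resulting in log(0) on the right side. The logarithm is only defined for positive numbers; log(0) is undefined (approaches negative infinity). This operation is invalid.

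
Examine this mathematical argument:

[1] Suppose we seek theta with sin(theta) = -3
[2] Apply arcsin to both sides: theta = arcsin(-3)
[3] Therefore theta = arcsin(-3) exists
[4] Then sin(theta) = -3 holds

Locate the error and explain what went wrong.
Step 2: Apply arcsin to both sides: theta = arcsin(-3)

Step 2 applies arcsin to -3. However, arcsin(x) is only defined for x in [-1, 1] because sin(theta) can only produce values in that range. Since |-3| > 1, arcsin(-3) is undefined. There is no angle whose sine equals -3.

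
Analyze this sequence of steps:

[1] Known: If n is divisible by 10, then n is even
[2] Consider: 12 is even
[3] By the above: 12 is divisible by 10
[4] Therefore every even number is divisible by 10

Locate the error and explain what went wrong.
Step 3: By the above: 12 is divisible by 10

Step 3 commits the fallacy of affirming the consequent. The known fact 'divisible by 10 → even' does NOT imply 'even → divisible by 10'. That would be the converse, which is false. For example, 12 is even but 12 ÷ 10 = 1.20, which is not an integer.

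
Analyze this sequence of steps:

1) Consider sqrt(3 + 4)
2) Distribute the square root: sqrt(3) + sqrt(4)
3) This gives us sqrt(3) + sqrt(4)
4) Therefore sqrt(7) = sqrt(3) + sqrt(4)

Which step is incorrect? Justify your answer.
Step 2: Distribute the square root: sqrt(3) + sqrt(4)

Step 2 incorrectly 'distributes' the square root over addition. The square root function does not distribute: sqrt(a + b) ≠ sqrt(a) + sqrt(b). In fact, sqrt(3 + 4) = sqrt(7) ≈ 2.6458, while sqrt(3) + sqrt(4) ≈ 3.7321.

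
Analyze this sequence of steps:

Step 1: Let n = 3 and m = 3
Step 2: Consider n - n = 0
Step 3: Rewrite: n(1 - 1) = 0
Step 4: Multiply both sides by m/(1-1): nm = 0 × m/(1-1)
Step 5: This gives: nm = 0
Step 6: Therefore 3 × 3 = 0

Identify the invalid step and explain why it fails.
Step 4: Multiply both sides by m/(1-1): nm = 0 × m/(1-1)

Step 4 multiplies both sides by m/(1-1). However, 1-1 = 0, so this is multiplication by m/0, which is undefined. We cannot multiply by an undefined expression.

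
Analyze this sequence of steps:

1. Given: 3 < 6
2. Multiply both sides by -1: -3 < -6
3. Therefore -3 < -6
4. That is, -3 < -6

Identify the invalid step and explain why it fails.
Step 2: Multiply both sides by -1: -3 < -6

Step 2 multiplies both sides by -1 but fails to reverse the inequality sign. When multiplying (or dividing) an inequality by a negative number, the direction must be reversed. Since 3 < 6, we should get -3 > -6, i.e., -3 > -6.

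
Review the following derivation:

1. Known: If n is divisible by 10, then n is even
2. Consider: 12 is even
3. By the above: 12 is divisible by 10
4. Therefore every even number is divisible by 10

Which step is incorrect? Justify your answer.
Step 3: By the above: 12 is divisible by 10

Step 3 commits the fallacy of affirming the consequent. The known fact 'divisible by 10 → even' does NOT imply 'even → divisible by 10'. That would be the converse, which is false. For example, 12 is even but 12 ÷ 10 = 1.20, which is not an integer.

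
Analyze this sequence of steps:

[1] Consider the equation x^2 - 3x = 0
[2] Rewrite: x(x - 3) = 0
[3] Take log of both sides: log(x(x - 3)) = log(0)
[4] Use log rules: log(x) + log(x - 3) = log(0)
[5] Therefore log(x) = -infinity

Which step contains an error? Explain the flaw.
Step 3: Take log of both sides: log(x(x - 3)) = log(0)

Step 3 takes the logarithm of both sides, resulting in log(0) on the right side. The logarithm is only defined for positive numbers; log(0) is undefined (approaches negative infinity). This operation is invalid.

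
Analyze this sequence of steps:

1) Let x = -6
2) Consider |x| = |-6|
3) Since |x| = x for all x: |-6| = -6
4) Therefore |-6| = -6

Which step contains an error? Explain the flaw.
Step 3: Since |x| = x for all x: |-6| = -6

Step 3 incorrectly states that |x| = x for all x. The correct definition is |x| = x when x >= 0, and |x| = -x when x < 0. Since -6 < 0, we have |-6| = -(-6) = 6, not -6.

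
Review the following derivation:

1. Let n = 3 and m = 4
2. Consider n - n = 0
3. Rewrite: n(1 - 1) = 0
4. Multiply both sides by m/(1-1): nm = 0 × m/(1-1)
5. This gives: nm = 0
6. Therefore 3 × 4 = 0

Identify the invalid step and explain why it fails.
Step 4: Multiply both sides by m/(1-1): nm = 0 × m/(1-1)

Step 4 multiplies both sides by m/(1-1). However, 1-1 = 0, so this is multiplication by m/0, which is undefined. We cannot multiply by an undefined expression.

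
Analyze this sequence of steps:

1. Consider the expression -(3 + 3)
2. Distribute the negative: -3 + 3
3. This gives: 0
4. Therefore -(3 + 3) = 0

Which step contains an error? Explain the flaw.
Step 2: Distribute the negative: -3 + 3

Step 2 incorrectly distributes the negative sign. The correct distribution is -(3 + 3) = -3 - 3 = -6. The negative must be applied to both terms, not just the first. The error treats -(3 + 3) as -3 + 3, which equals 0 instead of -6.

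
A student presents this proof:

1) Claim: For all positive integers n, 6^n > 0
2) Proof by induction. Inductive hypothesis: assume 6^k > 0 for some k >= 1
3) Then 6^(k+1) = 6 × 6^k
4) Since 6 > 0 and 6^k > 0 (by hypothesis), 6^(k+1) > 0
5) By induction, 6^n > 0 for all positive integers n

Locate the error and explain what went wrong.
Step 5: By induction, 6^n > 0 for all positive integers n

Step 5 concludes the proof by induction, but no base case was ever established. A valid induction proof requires: (1) a base case proving 6^1 > 0, and (2) an inductive step showing IF 6^k > 0 THEN 6^(k+1) > 0. Steps 2-4 correctly establish the inductive step, but without the base case the conclusion in step 5 does not follow.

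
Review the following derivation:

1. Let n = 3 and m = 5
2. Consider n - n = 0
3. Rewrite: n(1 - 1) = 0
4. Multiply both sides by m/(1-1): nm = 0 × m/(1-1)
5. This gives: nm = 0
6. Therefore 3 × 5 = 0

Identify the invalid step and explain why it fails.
Step 4: Multiply both sides by m/(1-1): nm = 0 × m/(1-1)

Step 4 multiplies both sides by m/(1-1). However, 1-1 = 0, so this is multiplication by m/0, which is undefined. We cannot multiply by an undefined expression.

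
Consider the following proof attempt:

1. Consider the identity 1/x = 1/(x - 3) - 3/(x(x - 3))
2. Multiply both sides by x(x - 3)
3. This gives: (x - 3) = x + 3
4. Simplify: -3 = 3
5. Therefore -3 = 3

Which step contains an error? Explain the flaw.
Step 3: This gives: (x - 3) = x + 3

Step 3 makes a sign error when clearing denominators. Multiplying -3/(x(x - 3)) by x(x - 3) gives -3, not +3. The correct result is (x - 3) = x - 3, which is trivially true, not (x - 3) = x + 3. (Step 1 is a valid identity: 1/(x - 3) - 3/(x(x - 3)) = (x - 3)/(x(x - 3)) = 1/x.)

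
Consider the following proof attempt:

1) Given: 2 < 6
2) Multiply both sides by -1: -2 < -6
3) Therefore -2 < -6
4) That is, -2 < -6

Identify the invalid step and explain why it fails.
Step 2: Multiply both sides by -1: -2 < -6

Step 2 multiplies both sides by -1 but fails to reverse the inequality sign. When multiplying (or dividing) an inequality by a negative number, the direction must be reversed. Since 2 < 6, we should get -2 > -6, i.e., -2 > -6.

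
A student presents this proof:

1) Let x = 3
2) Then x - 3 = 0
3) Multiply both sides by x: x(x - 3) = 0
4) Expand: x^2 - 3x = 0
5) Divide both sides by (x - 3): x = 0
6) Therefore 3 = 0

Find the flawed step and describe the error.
Step 5: Divide both sides by (x - 3): x = 0

Step 5 divides both sides by (x - 3). However, since x = 3, we have (x - 3) = 0. Division by zero is undefined, making this step invalid.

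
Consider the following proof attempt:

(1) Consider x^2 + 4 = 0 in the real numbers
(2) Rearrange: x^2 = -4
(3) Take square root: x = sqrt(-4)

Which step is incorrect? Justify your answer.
Step 3: Take square root: x = sqrt(-4)

Step 3 takes the square root of -4, which is negative. In the real number system, the square root of a negative number is undefined. The equation x^2 + 4 = 0 has no real solutions. Square roots of negative numbers only exist in the complex numbers.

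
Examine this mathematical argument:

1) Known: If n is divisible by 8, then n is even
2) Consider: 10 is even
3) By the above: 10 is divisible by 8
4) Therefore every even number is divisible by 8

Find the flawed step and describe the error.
Step 3: By the above: 10 is divisible by 8

Step 3 commits the fallacy of affirming the consequent. The known fact 'divisible by 8 → even' does NOT imply 'even → divisible by 8'. That would be the converse, which is false. For example, 10 is even but 10 ÷ 8 = 1.25, which is not an integer.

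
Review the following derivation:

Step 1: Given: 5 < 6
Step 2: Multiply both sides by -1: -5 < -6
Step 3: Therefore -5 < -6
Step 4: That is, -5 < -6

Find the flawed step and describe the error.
Step 2: Multiply both sides by -1: -5 < -6

Step 2 multiplies both sides by -1 but fails to reverse the inequality sign. When multiplying (or dividing) an inequality by a negative number, the direction must be reversed. Since 5 < 6, we should get -5 > -6, i.e., -5 > -6.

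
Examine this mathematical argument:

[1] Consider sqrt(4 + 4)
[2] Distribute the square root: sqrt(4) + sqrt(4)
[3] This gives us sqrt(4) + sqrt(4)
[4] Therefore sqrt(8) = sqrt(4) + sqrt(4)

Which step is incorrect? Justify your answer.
Step 2: Distribute the square root: sqrt(4) + sqrt(4)

Step 2 incorrectly 'distributes' the square root over addition. The square root function does not distribute: sqrt(a + b) ≠ sqrt(a) + sqrt(b). In fact, sqrt(4 + 4) = sqrt(8) ≈ 2.8284, while sqrt(4) + sqrt(4) ≈ 4.0000.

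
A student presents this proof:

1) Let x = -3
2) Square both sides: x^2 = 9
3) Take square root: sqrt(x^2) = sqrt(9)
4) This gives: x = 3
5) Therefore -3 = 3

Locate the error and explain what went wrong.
Step 4: This gives: x = 3

Step 4 incorrectly states that sqrt(x^2) = x. The correct identity is sqrt(x^2) = |x|. Since x = -3 < 0, we have sqrt(x^2) = |-3| = 3, not x = -3.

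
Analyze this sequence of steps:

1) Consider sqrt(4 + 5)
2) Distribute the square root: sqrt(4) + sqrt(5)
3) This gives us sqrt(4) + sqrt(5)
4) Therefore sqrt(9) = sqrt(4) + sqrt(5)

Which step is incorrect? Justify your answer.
Step 2: Distribute the square root: sqrt(4) + sqrt(5)

Step 2 incorrectly 'distributes' the square root over addition. The square root function does not distribute: sqrt(a + b) ≠ sqrt(a) + sqrt(b). In fact, sqrt(4 + 5) = sqrt(9) ≈ 3.0000, while sqrt(4) + sqrt(5) ≈ 4.2361.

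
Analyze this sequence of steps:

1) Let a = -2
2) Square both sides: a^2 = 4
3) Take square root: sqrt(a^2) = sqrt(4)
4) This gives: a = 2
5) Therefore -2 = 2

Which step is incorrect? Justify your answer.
Step 4: This gives: a = 2

Step 4 incorrectly states that sqrt(a^2) = a. The correct identity is sqrt(a^2) = |a|. Since a = -2 < 0, we have sqrt(a^2) = |-2| = 2, not a = -2.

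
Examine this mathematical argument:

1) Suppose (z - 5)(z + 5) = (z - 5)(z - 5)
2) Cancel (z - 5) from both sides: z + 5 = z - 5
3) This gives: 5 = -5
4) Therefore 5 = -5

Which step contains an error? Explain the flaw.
Step 2: Cancel (z - 5) from both sides: z + 5 = z - 5

Step 2 cancels (z - 5) from both sides. This is only valid if (z - 5) ≠ 0, i.e., z ≠ 5. When z = 5, both sides equal zero regardless of the other factors. The correct approach requires considering z = 5 as a separate case.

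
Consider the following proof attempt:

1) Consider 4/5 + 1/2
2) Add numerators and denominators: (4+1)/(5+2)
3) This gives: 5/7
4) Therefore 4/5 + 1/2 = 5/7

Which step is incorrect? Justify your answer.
Step 2: Add numerators and denominators: (4+1)/(5+2)

Step 2 incorrectly adds fractions by separately adding numerators and denominators. This is wrong. The correct method requires a common denominator: 4/5 + 1/2 = (4×2 + 1×5)/(5×2) = 13/10 = 13/10. The method used gives 5/7, which is different.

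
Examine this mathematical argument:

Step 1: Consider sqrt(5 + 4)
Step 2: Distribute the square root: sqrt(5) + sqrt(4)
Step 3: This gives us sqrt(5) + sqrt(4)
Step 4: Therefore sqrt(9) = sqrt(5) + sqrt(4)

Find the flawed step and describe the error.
Step 2: Distribute the square root: sqrt(5) + sqrt(4)

Step 2 incorrectly 'distributes' the square root over addition. The square root function does not distribute: sqrt(a + b) ≠ sqrt(a) + sqrt(b). In fact, sqrt(5 + 4) = sqrt(9) ≈ 3.0000, while sqrt(5) + sqrt(4) ≈ 4.2361.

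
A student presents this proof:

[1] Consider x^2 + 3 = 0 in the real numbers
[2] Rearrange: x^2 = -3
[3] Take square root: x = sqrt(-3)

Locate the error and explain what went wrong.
Step 3: Take square root: x = sqrt(-3)

Step 3 takes the square root of -3, which is negative. In the real number system, the square root of a negative number is undefined. The equation x^2 + 3 = 0 has no real solutions. Square roots of negative numbers only exist in the complex numbers.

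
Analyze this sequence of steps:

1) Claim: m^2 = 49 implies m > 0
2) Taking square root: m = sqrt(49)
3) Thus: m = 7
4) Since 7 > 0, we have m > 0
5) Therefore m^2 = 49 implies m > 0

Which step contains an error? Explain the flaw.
Step 2: Taking square root: m = sqrt(49)

Step 2 takes the square root and assumes the positive root only. The equation m^2 = 49 actually has two solutions: m = 7 and m = -7. The proof silently assumes m > 0 without justification, then uses this assumption to conclude m > 0, which is circular. The counterexample m = -7 shows the claim is false.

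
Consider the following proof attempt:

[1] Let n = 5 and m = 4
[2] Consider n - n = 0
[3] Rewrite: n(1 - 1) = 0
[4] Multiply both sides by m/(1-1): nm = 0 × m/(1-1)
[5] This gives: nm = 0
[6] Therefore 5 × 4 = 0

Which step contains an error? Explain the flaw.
Step 4: Multiply both sides by m/(1-1): nm = 0 × m/(1-1)

Step 4 multiplies both sides by m/(1-1). However, 1-1 = 0, so this is multiplication by m/0, which is undefined. We cannot multiply by an undefined expression.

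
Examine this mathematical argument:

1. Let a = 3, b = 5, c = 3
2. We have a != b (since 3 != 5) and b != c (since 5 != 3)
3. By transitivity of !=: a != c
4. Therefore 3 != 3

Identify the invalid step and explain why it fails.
Step 3: By transitivity of !=: a != c

Step 3 incorrectly applies transitivity to the '!=' relation. Transitivity states: if a R b and b R c, then a R c. However, '!=' is not transitive. Counterexample: 3 != 5 and 5 != 3, but 3 = 3 (both equal 3). Transitivity holds for relations like <, <=, =, but not for !=.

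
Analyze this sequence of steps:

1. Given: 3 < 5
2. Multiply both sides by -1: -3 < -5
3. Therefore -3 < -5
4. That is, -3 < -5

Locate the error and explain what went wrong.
Step 2: Multiply both sides by -1: -3 < -5

Step 2 multiplies both sides by -1 but fails to reverse the inequality sign. When multiplying (or dividing) an inequality by a negative number, the direction must be reversed. Since 3 < 5, we should get -3 > -5, i.e., -3 > -5.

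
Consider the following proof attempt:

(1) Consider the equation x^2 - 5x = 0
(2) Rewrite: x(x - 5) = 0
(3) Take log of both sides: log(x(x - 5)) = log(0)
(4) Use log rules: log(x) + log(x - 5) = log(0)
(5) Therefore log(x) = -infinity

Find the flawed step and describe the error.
Step 3: Take log of both sides: log(x(x - 5)) = log(0)

Step 3 takes the logarithm of both sides, resulting in log(0) on the right side. The logarithm is only defined for positive numbers; log(0) is undefined (approaches negative infinity). This operation is invalid.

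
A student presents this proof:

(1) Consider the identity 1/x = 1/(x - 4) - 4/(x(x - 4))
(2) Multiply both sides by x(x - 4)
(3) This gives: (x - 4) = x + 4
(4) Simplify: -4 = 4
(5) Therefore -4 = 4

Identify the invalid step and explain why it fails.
Step 3: This gives: (x - 4) = x + 4

Step 3 makes a sign error when clearing denominators. Multiplying -4/(x(x - 4)) by x(x - 4) gives -4, not +4. The correct result is (x - 4) = x - 4, which is trivially true, not (x - 4) = x + 4. (Step 1 is a valid identity: 1/(x - 4) - 4/(x(x - 4)) = (x - 4)/(x(x - 4)) = 1/x.)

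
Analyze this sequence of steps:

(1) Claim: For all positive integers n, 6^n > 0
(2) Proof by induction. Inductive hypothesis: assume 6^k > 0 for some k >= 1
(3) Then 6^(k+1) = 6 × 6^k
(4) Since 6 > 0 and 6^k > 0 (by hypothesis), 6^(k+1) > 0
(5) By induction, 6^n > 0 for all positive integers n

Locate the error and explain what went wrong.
Step 5: By induction, 6^n > 0 for all positive integers n

Step 5 concludes the proof by induction, but no base case was ever established. A valid induction proof requires: (1) a base case proving 6^1 > 0, and (2) an inductive step showing IF 6^k > 0 THEN 6^(k+1) > 0. Steps 2-4 correctly establish the inductive step, but without the base case the conclusion in step 5 does not follow.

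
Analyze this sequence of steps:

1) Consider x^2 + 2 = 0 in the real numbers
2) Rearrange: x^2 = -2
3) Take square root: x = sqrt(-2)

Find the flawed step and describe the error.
Step 3: Take square root: x = sqrt(-2)

Step 3 takes the square root of -2, which is negative. In the real number system, the square root of a negative number is undefined. The equation x^2 + 2 = 0 has no real solutions. Square roots of negative numbers only exist in the complex numbers.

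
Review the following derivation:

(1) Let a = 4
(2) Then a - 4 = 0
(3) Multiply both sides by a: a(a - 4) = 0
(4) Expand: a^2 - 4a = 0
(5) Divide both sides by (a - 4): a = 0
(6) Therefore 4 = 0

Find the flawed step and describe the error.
Step 5: Divide both sides by (a - 4): a = 0

Step 5 divides both sides by (a - 4). However, since a = 4, we have (a - 4) = 0. Division by zero is undefined, making this step invalid.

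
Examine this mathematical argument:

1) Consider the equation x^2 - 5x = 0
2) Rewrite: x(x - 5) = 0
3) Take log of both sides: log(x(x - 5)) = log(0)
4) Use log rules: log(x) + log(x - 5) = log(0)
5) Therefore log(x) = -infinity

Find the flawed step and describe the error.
Step 3: Take log of both sides: log(x(x - 5)) = log(0)

Step 3 takes the logarithm of both sides, resulting in log(0) on the right side. The logarithm is only defined for positive numbers; log(0) is undefined (approaches negative infinity). This operation is invalid.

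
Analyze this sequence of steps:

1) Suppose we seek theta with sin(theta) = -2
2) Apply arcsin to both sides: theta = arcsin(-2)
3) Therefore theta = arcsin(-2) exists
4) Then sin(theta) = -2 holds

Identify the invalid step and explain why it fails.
Step 2: Apply arcsin to both sides: theta = arcsin(-2)

Step 2 applies arcsin to -2. However, arcsin(x) is only defined for x in [-1, 1] because sin(theta) can only produce values in that range. Since |-2| > 1, arcsin(-2) is undefined. There is no angle whose sine equals -2.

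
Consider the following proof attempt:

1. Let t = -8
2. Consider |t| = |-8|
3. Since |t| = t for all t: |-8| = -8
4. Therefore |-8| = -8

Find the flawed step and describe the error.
Step 3: Since |t| = t for all t: |-8| = -8

Step 3 incorrectly states that |t| = t for all t. The correct definition is |t| = t when t >= 0, and |t| = -t when t < 0. Since -8 < 0, we have |-8| = -(-8) = 8, not -8.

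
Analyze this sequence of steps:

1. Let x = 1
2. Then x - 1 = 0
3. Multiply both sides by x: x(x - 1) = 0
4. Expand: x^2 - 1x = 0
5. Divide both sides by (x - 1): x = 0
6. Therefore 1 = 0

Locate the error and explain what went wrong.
Step 5: Divide both sides by (x - 1): x = 0

Step 5 divides both sides by (x - 1). However, since x = 1, we have (x - 1) = 0. Division by zero is undefined, making this step invalid.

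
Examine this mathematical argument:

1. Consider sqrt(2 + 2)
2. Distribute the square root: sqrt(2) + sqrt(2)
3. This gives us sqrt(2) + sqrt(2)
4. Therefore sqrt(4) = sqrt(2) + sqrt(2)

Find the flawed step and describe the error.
Step 2: Distribute the square root: sqrt(2) + sqrt(2)

Step 2 incorrectly 'distributes' the square root over addition. The square root function does not distribute: sqrt(a + b) ≠ sqrt(a) + sqrt(b). In fact, sqrt(2 + 2) = sqrt(4) ≈ 2.0000, while sqrt(2) + sqrt(2) ≈ 2.8284.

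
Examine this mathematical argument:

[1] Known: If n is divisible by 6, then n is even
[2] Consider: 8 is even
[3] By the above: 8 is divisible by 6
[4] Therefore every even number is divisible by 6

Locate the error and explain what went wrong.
Step 3: By the above: 8 is divisible by 6

Step 3 commits the fallacy of affirming the consequent. The known fact 'divisible by 6 → even' does NOT imply 'even → divisible by 6'. That would be the converse, which is false. For example, 8 is even but 8 ÷ 6 = 1.33, which is not an integer.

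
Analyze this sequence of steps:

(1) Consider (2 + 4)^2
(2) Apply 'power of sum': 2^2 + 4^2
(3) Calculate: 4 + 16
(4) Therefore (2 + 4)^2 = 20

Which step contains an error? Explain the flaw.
Step 2: Apply 'power of sum': 2^2 + 4^2

Step 2 incorrectly applies a non-existent rule '(a+b)^n = a^n + b^n'. This is false in general. The correct expansion uses the binomial theorem. The actual value is (2 + 4)^2 = 6^2 = 36, not 20.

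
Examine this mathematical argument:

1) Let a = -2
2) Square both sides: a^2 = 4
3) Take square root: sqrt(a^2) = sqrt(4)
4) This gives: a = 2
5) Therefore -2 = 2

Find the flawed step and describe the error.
Step 4: This gives: a = 2

Step 4 incorrectly states that sqrt(a^2) = a. The correct identity is sqrt(a^2) = |a|. Since a = -2 < 0, we have sqrt(a^2) = |-2| = 2, not a = -2.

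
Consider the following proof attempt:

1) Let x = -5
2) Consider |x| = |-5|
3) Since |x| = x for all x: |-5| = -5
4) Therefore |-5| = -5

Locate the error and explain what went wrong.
Step 3: Since |x| = x for all x: |-5| = -5

Step 3 incorrectly states that |x| = x for all x. The correct definition is |x| = x when x >= 0, and |x| = -x when x < 0. Since -5 < 0, we have |-5| = -(-5) = 5, not -5.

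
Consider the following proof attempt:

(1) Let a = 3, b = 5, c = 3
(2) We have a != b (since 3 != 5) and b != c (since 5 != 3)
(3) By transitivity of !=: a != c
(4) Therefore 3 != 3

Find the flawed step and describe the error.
Step 3: By transitivity of !=: a != c

Step 3 incorrectly applies transitivity to the '!=' relation. Transitivity states: if a R b and b R c, then a R c. However, '!=' is not transitive. Counterexample: 3 != 5 and 5 != 3, but 3 = 3 (both equal 3). Transitivity holds for relations like <, <=, =, but not for !=.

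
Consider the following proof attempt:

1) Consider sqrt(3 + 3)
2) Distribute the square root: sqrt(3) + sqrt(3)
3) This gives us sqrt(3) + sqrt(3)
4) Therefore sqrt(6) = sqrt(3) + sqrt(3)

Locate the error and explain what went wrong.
Step 2: Distribute the square root: sqrt(3) + sqrt(3)

Step 2 incorrectly 'distributes' the square root over addition. The square root function does not distribute: sqrt(a + b) ≠ sqrt(a) + sqrt(b). In fact, sqrt(3 + 3) = sqrt(6) ≈ 2.4495, while sqrt(3) + sqrt(3) ≈ 3.4641.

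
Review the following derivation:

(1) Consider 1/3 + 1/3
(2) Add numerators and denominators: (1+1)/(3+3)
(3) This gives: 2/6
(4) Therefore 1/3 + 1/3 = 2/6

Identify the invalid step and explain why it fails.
Step 2: Add numerators and denominators: (1+1)/(3+3)

Step 2 incorrectly adds fractions by separately adding numerators and denominators. This is wrong. The correct method requires a common denominator: 1/3 + 1/3 = (1×3 + 1×3)/(3×3) = 6/9 = 2/3. The method used gives 2/6, which is different.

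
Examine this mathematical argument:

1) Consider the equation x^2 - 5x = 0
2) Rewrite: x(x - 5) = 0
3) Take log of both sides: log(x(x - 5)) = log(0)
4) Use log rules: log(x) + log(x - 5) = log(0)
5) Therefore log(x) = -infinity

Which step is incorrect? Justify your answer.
Step 3: Take log of both sides: log(x(x - 5)) = log(0)

Step 3 takes the logarithm of both sides, resulting in log(0) on the right side. The logarithm is only defined for positive numbers; log(0) is undefined (approaches negative infinity). This operation is invalid.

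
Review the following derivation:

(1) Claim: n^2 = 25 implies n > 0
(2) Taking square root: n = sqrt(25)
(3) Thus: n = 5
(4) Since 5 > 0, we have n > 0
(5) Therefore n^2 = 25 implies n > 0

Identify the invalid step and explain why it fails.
Step 2: Taking square root: n = sqrt(25)

Step 2 takes the square root and assumes the positive root only. The equation n^2 = 25 actually has two solutions: n = 5 and n = -5. The proof silently assumes n > 0 without justification, then uses this assumption to conclude n > 0, which is circular. The counterexample n = -5 shows the claim is false.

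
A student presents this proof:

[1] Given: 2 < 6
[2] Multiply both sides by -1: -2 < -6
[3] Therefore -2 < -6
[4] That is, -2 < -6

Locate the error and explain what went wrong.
Step 2: Multiply both sides by -1: -2 < -6

Step 2 multiplies both sides by -1 but fails to reverse the inequality sign. When multiplying (or dividing) an inequality by a negative number, the direction must be reversed. Since 2 < 6, we should get -2 > -6, i.e., -2 > -6.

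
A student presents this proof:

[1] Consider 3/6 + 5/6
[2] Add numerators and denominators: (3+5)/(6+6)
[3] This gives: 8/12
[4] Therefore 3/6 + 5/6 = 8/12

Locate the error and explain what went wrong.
Step 2: Add numerators and denominators: (3+5)/(6+6)

Step 2 incorrectly adds fractions by separately adding numerators and denominators. This is wrong. The correct method requires a common denominator: 3/6 + 5/6 = (3×6 + 5×6)/(6×6) = 48/36 = 4/3. The method used gives 8/12, which is different.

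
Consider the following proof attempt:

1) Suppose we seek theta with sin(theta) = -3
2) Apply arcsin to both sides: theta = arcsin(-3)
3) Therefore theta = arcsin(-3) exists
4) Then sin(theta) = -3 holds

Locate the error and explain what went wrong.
Step 2: Apply arcsin to both sides: theta = arcsin(-3)

Step 2 applies arcsin to -3. However, arcsin(x) is only defined for x in [-1, 1] because sin(theta) can only produce values in that range. Since |-3| > 1, arcsin(-3) is undefined. There is no angle whose sine equals -3.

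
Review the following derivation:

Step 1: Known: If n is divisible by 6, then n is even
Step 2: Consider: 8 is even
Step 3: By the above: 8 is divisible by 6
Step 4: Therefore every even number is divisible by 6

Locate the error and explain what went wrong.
Step 3: By the above: 8 is divisible by 6

Step 3 commits the fallacy of affirming the consequent. The known fact 'divisible by 6 → even' does NOT imply 'even → divisible by 6'. That would be the converse, which is false. For example, 8 is even but 8 ÷ 6 = 1.33, which is not an integer.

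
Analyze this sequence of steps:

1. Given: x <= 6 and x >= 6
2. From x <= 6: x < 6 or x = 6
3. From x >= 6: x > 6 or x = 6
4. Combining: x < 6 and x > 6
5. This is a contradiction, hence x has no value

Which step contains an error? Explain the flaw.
Step 4: Combining: x < 6 and x > 6

Step 4 incorrectly combines the conditions. From x <= 6 and x >= 6, the intersection is x = 6. The error treats the 'or' cases as 'and' requirements. The correct conclusion is that x = 6 is the unique solution, not that no solution exists.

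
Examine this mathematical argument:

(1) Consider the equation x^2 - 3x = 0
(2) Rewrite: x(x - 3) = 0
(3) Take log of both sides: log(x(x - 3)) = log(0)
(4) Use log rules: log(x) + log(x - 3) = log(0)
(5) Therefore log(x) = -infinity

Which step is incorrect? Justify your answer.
Step 3: Take log of both sides: log(x(x - 3)) = log(0)

Step 3 takes the logarithm of both sides, resulting in log(0) on the right side. The logarithm is only defined for positive numbers; log(0) is undefined (approaches negative infinity). This operation is invalid.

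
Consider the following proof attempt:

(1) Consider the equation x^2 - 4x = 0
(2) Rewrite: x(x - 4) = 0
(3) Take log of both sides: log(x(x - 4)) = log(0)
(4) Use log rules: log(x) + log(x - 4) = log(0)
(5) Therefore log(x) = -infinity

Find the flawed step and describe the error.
Step 3: Take log of both sides: log(x(x - 4)) = log(0)

Step 3 takes the logarithm of both sides, resulting in log(0) on the right side. The logarithm is only defined for positive numbers; log(0) is undefined (approaches negative infinity). This operation is invalid.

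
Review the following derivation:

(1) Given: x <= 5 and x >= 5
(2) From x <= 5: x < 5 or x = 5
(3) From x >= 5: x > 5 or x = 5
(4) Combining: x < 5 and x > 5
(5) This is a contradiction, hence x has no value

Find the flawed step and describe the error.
Step 4: Combining: x < 5 and x > 5

Step 4 incorrectly combines the conditions. From x <= 5 and x >= 5, the intersection is x = 5. The error treats the 'or' cases as 'and' requirements. The correct conclusion is that x = 5 is the unique solution, not that no solution exists.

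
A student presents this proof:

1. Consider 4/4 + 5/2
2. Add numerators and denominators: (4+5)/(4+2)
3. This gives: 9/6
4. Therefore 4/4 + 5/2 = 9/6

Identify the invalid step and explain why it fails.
Step 2: Add numerators and denominators: (4+5)/(4+2)

Step 2 incorrectly adds fractions by separately adding numerators and denominators. This is wrong. The correct method requires a common denominator: 4/4 + 5/2 = (4×2 + 5×4)/(4×2) = 28/8 = 7/2. The method used gives 9/6, which is different.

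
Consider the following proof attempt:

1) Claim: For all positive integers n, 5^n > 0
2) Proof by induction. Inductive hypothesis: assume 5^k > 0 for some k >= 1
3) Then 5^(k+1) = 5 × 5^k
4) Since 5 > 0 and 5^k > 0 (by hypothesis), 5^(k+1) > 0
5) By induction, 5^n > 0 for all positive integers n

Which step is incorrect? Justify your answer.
Step 5: By induction, 5^n > 0 for all positive integers n

Step 5 concludes the proof by induction, but no base case was ever established. A valid induction proof requires: (1) a base case proving 5^1 > 0, and (2) an inductive step showing IF 5^k > 0 THEN 5^(k+1) > 0. Steps 2-4 correctly establish the inductive step, but without the base case the conclusion in step 5 does not follow.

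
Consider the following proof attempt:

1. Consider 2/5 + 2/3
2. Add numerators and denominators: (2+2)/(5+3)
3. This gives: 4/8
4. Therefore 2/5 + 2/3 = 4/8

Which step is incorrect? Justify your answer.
Step 2: Add numerators and denominators: (2+2)/(5+3)

Step 2 incorrectly adds fractions by separately adding numerators and denominators. This is wrong. The correct method requires a common denominator: 2/5 + 2/3 = (2×3 + 2×5)/(5×3) = 16/15 = 16/15. The method used gives 4/8, which is different.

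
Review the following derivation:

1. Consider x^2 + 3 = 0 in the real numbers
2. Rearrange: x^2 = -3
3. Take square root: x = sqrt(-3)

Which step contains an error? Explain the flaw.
Step 3: Take square root: x = sqrt(-3)

Step 3 takes the square root of -3, which is negative. In the real number system, the square root of a negative number is undefined. The equation x^2 + 3 = 0 has no real solutions. Square roots of negative numbers only exist in the complex numbers.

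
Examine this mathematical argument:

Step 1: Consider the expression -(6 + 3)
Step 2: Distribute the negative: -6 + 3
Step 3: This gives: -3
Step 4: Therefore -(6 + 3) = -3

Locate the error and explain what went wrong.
Step 2: Distribute the negative: -6 + 3

Step 2 incorrectly distributes the negative sign. The correct distribution is -(6 + 3) = -6 - 3 = -9. The negative must be applied to both terms, not just the first. The error treats -(6 + 3) as -6 + 3, which equals -3 instead of -9.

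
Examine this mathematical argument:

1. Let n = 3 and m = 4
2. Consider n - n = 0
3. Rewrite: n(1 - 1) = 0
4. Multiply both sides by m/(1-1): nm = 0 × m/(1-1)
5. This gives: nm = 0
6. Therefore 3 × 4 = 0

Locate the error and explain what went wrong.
Step 4: Multiply both sides by m/(1-1): nm = 0 × m/(1-1)

Step 4 multiplies both sides by m/(1-1). However, 1-1 = 0, so this is multiplication by m/0, which is undefined. We cannot multiply by an undefined expression.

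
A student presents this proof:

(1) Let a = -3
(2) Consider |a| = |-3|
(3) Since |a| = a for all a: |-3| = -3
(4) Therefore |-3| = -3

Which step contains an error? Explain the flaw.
Step 3: Since |a| = a for all a: |-3| = -3

Step 3 incorrectly states that |a| = a for all a. The correct definition is |a| = a when a >= 0, and |a| = -a when a < 0. Since -3 < 0, we have |-3| = -(-3) = 3, not -3.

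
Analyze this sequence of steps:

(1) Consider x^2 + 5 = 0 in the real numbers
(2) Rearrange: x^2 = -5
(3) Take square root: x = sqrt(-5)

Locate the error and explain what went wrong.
Step 3: Take square root: x = sqrt(-5)

Step 3 takes the square root of -5, which is negative. In the real number system, the square root of a negative number is undefined. The equation x^2 + 5 = 0 has no real solutions. Square roots of negative numbers only exist in the complex numbers.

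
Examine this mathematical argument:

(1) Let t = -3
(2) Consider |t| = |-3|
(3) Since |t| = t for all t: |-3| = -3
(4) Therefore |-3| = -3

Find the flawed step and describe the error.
Step 3: Since |t| = t for all t: |-3| = -3

Step 3 incorrectly states that |t| = t for all t. The correct definition is |t| = t when t >= 0, and |t| = -t when t < 0. Since -3 < 0, we have |-3| = -(-3) = 3, not -3.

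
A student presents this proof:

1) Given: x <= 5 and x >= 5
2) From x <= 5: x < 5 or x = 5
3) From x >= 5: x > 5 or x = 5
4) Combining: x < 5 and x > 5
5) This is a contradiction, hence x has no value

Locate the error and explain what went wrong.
Step 4: Combining: x < 5 and x > 5

Step 4 incorrectly combines the conditions. From x <= 5 and x >= 5, the intersection is x = 5. The error treats the 'or' cases as 'and' requirements. The correct conclusion is that x = 5 is the unique solution, not that no solution exists.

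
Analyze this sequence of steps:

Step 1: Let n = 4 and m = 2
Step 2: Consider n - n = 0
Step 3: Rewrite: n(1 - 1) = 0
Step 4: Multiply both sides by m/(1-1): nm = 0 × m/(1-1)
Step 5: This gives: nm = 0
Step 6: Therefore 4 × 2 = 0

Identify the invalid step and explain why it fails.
Step 4: Multiply both sides by m/(1-1): nm = 0 × m/(1-1)

Step 4 multiplies both sides by m/(1-1). However, 1-1 = 0, so this is multiplication by m/0, which is undefined. We cannot multiply by an undefined expression.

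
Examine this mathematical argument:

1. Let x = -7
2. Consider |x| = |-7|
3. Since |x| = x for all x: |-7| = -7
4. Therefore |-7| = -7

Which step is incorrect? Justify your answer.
Step 3: Since |x| = x for all x: |-7| = -7

Step 3 incorrectly states that |x| = x for all x. The correct definition is |x| = x when x >= 0, and |x| = -x when x < 0. Since -7 < 0, we have |-7| = -(-7) = 7, not -7.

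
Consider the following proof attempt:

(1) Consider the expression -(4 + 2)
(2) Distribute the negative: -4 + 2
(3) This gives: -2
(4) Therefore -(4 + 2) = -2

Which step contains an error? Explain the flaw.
Step 2: Distribute the negative: -4 + 2

Step 2 incorrectly distributes the negative sign. The correct distribution is -(4 + 2) = -4 - 2 = -6. The negative must be applied to both terms, not just the first. The error treats -(4 + 2) as -4 + 2, which equals -2 instead of -6.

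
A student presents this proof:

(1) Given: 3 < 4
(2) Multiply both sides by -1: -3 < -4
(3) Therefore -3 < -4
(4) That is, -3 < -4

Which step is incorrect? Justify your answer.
Step 2: Multiply both sides by -1: -3 < -4

Step 2 multiplies both sides by -1 but fails to reverse the inequality sign. When multiplying (or dividing) an inequality by a negative number, the direction must be reversed. Since 3 < 4, we should get -3 > -4, i.e., -3 > -4.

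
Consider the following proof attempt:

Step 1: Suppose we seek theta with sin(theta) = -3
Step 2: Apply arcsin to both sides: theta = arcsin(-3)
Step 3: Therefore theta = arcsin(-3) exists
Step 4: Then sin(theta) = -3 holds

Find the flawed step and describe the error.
Step 2: Apply arcsin to both sides: theta = arcsin(-3)

Step 2 applies arcsin to -3. However, arcsin(x) is only defined for x in [-1, 1] because sin(theta) can only produce values in that range. Since |-3| > 1, arcsin(-3) is undefined. There is no angle whose sine equals -3.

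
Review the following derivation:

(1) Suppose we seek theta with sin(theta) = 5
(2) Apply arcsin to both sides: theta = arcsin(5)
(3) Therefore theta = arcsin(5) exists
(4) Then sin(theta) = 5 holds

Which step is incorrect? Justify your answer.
Step 2: Apply arcsin to both sides: theta = arcsin(5)

Step 2 applies arcsin to 5. However, arcsin(x) is only defined for x in [-1, 1] because sin(theta) can only produce values in that range. Since |5| > 1, arcsin(5) is undefined. There is no angle whose sine equals 5.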